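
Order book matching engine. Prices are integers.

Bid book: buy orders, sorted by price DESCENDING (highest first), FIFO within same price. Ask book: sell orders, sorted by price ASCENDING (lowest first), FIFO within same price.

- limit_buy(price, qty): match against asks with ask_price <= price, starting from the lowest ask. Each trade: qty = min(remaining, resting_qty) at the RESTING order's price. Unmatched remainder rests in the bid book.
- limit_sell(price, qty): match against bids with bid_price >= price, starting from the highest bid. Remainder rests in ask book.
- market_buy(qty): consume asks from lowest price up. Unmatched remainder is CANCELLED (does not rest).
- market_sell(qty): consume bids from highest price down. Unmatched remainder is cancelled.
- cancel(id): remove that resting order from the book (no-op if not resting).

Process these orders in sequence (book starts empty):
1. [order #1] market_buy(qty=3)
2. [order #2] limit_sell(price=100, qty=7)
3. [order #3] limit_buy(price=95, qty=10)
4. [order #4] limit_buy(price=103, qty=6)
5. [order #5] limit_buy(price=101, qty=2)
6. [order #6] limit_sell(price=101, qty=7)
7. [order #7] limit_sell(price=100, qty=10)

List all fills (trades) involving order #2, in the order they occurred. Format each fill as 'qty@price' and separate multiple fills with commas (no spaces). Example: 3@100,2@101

Answer: 6@100,1@100

Derivation:
After op 1 [order #1] market_buy(qty=3): fills=none; bids=[-] asks=[-]
After op 2 [order #2] limit_sell(price=100, qty=7): fills=none; bids=[-] asks=[#2:7@100]
After op 3 [order #3] limit_buy(price=95, qty=10): fills=none; bids=[#3:10@95] asks=[#2:7@100]
After op 4 [order #4] limit_buy(price=103, qty=6): fills=#4x#2:6@100; bids=[#3:10@95] asks=[#2:1@100]
After op 5 [order #5] limit_buy(price=101, qty=2): fills=#5x#2:1@100; bids=[#5:1@101 #3:10@95] asks=[-]
After op 6 [order #6] limit_sell(price=101, qty=7): fills=#5x#6:1@101; bids=[#3:10@95] asks=[#6:6@101]
After op 7 [order #7] limit_sell(price=100, qty=10): fills=none; bids=[#3:10@95] asks=[#7:10@100 #6:6@101]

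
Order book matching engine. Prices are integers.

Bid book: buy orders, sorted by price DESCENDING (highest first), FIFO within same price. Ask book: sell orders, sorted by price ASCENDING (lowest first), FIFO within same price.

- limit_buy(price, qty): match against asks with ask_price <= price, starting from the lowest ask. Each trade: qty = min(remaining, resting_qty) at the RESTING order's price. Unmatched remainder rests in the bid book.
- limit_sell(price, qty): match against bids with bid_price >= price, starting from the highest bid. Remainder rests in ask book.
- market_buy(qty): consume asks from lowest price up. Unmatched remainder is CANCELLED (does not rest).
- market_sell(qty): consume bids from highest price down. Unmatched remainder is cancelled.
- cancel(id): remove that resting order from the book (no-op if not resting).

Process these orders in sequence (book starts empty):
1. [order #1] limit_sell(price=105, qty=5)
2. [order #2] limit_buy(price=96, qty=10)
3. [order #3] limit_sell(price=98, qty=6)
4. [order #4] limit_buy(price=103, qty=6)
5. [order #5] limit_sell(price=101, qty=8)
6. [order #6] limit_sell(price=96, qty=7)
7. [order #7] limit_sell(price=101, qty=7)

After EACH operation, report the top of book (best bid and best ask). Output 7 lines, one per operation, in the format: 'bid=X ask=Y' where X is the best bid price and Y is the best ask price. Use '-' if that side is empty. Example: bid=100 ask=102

After op 1 [order #1] limit_sell(price=105, qty=5): fills=none; bids=[-] asks=[#1:5@105]
After op 2 [order #2] limit_buy(price=96, qty=10): fills=none; bids=[#2:10@96] asks=[#1:5@105]
After op 3 [order #3] limit_sell(price=98, qty=6): fills=none; bids=[#2:10@96] asks=[#3:6@98 #1:5@105]
After op 4 [order #4] limit_buy(price=103, qty=6): fills=#4x#3:6@98; bids=[#2:10@96] asks=[#1:5@105]
After op 5 [order #5] limit_sell(price=101, qty=8): fills=none; bids=[#2:10@96] asks=[#5:8@101 #1:5@105]
After op 6 [order #6] limit_sell(price=96, qty=7): fills=#2x#6:7@96; bids=[#2:3@96] asks=[#5:8@101 #1:5@105]
After op 7 [order #7] limit_sell(price=101, qty=7): fills=none; bids=[#2:3@96] asks=[#5:8@101 #7:7@101 #1:5@105]

Answer: bid=- ask=105
bid=96 ask=105
bid=96 ask=98
bid=96 ask=105
bid=96 ask=101
bid=96 ask=101
bid=96 ask=101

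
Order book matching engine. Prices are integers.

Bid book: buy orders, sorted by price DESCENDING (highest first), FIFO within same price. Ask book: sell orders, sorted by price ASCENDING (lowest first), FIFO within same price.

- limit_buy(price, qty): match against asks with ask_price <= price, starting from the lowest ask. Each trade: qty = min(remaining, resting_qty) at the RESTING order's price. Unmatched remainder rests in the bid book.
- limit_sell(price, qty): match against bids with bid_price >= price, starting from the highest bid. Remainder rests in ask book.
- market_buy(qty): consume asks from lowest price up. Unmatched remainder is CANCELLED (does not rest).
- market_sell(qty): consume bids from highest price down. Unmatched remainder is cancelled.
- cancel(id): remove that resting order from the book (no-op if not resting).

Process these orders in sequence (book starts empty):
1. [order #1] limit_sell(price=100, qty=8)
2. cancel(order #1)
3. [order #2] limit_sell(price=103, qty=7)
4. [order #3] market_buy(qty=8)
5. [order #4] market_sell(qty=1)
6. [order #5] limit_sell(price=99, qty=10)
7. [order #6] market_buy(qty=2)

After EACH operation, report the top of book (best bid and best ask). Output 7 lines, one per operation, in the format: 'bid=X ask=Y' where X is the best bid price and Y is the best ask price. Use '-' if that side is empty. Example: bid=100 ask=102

Answer: bid=- ask=100
bid=- ask=-
bid=- ask=103
bid=- ask=-
bid=- ask=-
bid=- ask=99
bid=- ask=99

Derivation:
After op 1 [order #1] limit_sell(price=100, qty=8): fills=none; bids=[-] asks=[#1:8@100]
After op 2 cancel(order #1): fills=none; bids=[-] asks=[-]
After op 3 [order #2] limit_sell(price=103, qty=7): fills=none; bids=[-] asks=[#2:7@103]
After op 4 [order #3] market_buy(qty=8): fills=#3x#2:7@103; bids=[-] asks=[-]
After op 5 [order #4] market_sell(qty=1): fills=none; bids=[-] asks=[-]
After op 6 [order #5] limit_sell(price=99, qty=10): fills=none; bids=[-] asks=[#5:10@99]
After op 7 [order #6] market_buy(qty=2): fills=#6x#5:2@99; bids=[-] asks=[#5:8@99]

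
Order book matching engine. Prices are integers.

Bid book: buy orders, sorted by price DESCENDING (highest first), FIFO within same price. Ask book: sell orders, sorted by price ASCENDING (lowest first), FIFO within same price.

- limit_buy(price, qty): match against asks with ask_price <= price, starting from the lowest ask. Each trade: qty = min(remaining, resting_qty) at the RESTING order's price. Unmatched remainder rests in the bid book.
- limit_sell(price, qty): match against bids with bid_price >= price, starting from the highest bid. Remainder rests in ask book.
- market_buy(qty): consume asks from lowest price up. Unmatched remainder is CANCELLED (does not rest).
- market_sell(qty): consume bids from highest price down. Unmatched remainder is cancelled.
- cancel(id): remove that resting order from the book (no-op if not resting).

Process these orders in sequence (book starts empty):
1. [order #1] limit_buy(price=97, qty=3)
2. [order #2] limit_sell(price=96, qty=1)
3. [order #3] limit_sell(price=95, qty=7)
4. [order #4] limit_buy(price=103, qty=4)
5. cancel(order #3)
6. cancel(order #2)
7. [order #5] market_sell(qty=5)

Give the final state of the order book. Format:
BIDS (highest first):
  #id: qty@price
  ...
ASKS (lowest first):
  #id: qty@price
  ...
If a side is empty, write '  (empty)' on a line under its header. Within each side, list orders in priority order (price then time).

Answer: BIDS (highest first):
  (empty)
ASKS (lowest first):
  (empty)

Derivation:
After op 1 [order #1] limit_buy(price=97, qty=3): fills=none; bids=[#1:3@97] asks=[-]
After op 2 [order #2] limit_sell(price=96, qty=1): fills=#1x#2:1@97; bids=[#1:2@97] asks=[-]
After op 3 [order #3] limit_sell(price=95, qty=7): fills=#1x#3:2@97; bids=[-] asks=[#3:5@95]
After op 4 [order #4] limit_buy(price=103, qty=4): fills=#4x#3:4@95; bids=[-] asks=[#3:1@95]
After op 5 cancel(order #3): fills=none; bids=[-] asks=[-]
After op 6 cancel(order #2): fills=none; bids=[-] asks=[-]
After op 7 [order #5] market_sell(qty=5): fills=none; bids=[-] asks=[-]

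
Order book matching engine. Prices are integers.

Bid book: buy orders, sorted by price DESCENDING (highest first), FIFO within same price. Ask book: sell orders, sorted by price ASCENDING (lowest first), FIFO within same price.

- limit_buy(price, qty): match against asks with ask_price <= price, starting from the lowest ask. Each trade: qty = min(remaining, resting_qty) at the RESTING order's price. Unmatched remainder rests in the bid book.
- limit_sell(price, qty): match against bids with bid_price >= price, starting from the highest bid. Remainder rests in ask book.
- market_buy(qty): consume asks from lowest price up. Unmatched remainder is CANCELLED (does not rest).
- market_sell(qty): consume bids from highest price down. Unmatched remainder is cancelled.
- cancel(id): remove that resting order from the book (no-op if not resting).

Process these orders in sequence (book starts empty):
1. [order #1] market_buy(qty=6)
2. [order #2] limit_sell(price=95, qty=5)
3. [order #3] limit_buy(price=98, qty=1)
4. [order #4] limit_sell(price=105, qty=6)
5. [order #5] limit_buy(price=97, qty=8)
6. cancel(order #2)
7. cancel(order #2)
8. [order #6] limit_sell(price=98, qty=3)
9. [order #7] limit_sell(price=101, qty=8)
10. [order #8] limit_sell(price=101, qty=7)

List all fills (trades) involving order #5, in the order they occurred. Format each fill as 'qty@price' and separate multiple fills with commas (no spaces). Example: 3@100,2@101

Answer: 4@95

Derivation:
After op 1 [order #1] market_buy(qty=6): fills=none; bids=[-] asks=[-]
After op 2 [order #2] limit_sell(price=95, qty=5): fills=none; bids=[-] asks=[#2:5@95]
After op 3 [order #3] limit_buy(price=98, qty=1): fills=#3x#2:1@95; bids=[-] asks=[#2:4@95]
After op 4 [order #4] limit_sell(price=105, qty=6): fills=none; bids=[-] asks=[#2:4@95 #4:6@105]
After op 5 [order #5] limit_buy(price=97, qty=8): fills=#5x#2:4@95; bids=[#5:4@97] asks=[#4:6@105]
After op 6 cancel(order #2): fills=none; bids=[#5:4@97] asks=[#4:6@105]
After op 7 cancel(order #2): fills=none; bids=[#5:4@97] asks=[#4:6@105]
After op 8 [order #6] limit_sell(price=98, qty=3): fills=none; bids=[#5:4@97] asks=[#6:3@98 #4:6@105]
After op 9 [order #7] limit_sell(price=101, qty=8): fills=none; bids=[#5:4@97] asks=[#6:3@98 #7:8@101 #4:6@105]
After op 10 [order #8] limit_sell(price=101, qty=7): fills=none; bids=[#5:4@97] asks=[#6:3@98 #7:8@101 #8:7@101 #4:6@105]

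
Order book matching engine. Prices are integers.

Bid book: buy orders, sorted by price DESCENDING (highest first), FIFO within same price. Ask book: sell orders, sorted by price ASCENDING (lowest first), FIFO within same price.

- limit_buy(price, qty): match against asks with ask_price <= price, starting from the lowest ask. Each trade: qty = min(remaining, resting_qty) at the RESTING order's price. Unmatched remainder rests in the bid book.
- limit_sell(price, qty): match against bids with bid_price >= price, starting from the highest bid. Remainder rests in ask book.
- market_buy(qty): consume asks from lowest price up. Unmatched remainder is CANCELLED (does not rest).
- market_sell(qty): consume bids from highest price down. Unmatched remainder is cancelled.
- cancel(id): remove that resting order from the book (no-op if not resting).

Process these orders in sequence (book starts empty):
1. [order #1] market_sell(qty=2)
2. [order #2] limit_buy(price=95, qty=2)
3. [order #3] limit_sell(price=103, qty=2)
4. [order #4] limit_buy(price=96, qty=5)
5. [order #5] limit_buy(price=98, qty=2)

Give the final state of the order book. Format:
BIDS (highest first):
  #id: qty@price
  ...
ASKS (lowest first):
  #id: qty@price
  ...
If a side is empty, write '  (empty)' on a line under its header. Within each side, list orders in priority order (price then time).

Answer: BIDS (highest first):
  #5: 2@98
  #4: 5@96
  #2: 2@95
ASKS (lowest first):
  #3: 2@103

Derivation:
After op 1 [order #1] market_sell(qty=2): fills=none; bids=[-] asks=[-]
After op 2 [order #2] limit_buy(price=95, qty=2): fills=none; bids=[#2:2@95] asks=[-]
After op 3 [order #3] limit_sell(price=103, qty=2): fills=none; bids=[#2:2@95] asks=[#3:2@103]
After op 4 [order #4] limit_buy(price=96, qty=5): fills=none; bids=[#4:5@96 #2:2@95] asks=[#3:2@103]
After op 5 [order #5] limit_buy(price=98, qty=2): fills=none; bids=[#5:2@98 #4:5@96 #2:2@95] asks=[#3:2@103]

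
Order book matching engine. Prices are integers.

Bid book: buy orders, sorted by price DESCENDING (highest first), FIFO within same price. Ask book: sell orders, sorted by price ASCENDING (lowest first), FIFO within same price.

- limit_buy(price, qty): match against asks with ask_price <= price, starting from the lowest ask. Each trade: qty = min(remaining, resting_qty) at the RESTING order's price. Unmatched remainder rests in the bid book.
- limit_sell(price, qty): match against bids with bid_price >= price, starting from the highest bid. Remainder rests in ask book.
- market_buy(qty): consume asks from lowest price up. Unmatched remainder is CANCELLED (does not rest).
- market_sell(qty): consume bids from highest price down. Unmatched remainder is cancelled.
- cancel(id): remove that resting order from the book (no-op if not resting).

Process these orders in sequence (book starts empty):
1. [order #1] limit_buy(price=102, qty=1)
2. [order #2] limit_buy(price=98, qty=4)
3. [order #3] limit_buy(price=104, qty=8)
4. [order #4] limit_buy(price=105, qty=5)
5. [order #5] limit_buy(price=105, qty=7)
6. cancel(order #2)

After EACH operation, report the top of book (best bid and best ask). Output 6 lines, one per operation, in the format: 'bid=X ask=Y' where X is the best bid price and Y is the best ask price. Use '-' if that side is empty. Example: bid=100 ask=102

Answer: bid=102 ask=-
bid=102 ask=-
bid=104 ask=-
bid=105 ask=-
bid=105 ask=-
bid=105 ask=-

Derivation:
After op 1 [order #1] limit_buy(price=102, qty=1): fills=none; bids=[#1:1@102] asks=[-]
After op 2 [order #2] limit_buy(price=98, qty=4): fills=none; bids=[#1:1@102 #2:4@98] asks=[-]
After op 3 [order #3] limit_buy(price=104, qty=8): fills=none; bids=[#3:8@104 #1:1@102 #2:4@98] asks=[-]
After op 4 [order #4] limit_buy(price=105, qty=5): fills=none; bids=[#4:5@105 #3:8@104 #1:1@102 #2:4@98] asks=[-]
After op 5 [order #5] limit_buy(price=105, qty=7): fills=none; bids=[#4:5@105 #5:7@105 #3:8@104 #1:1@102 #2:4@98] asks=[-]
After op 6 cancel(order #2): fills=none; bids=[#4:5@105 #5:7@105 #3:8@104 #1:1@102] asks=[-]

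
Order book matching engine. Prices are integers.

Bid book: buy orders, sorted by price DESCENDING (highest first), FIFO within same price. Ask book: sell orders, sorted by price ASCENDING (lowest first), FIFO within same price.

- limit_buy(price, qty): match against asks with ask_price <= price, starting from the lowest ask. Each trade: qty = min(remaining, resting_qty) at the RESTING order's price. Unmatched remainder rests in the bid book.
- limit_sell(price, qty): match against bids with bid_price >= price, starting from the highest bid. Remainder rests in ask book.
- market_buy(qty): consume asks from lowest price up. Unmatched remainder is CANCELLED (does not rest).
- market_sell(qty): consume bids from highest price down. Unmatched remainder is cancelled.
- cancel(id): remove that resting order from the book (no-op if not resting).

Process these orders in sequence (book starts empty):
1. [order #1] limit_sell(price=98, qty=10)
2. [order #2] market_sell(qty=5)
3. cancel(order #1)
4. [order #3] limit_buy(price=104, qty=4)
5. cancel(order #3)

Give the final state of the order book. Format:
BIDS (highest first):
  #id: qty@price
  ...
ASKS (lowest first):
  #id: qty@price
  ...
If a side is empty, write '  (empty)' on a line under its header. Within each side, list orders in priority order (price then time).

After op 1 [order #1] limit_sell(price=98, qty=10): fills=none; bids=[-] asks=[#1:10@98]
After op 2 [order #2] market_sell(qty=5): fills=none; bids=[-] asks=[#1:10@98]
After op 3 cancel(order #1): fills=none; bids=[-] asks=[-]
After op 4 [order #3] limit_buy(price=104, qty=4): fills=none; bids=[#3:4@104] asks=[-]
After op 5 cancel(order #3): fills=none; bids=[-] asks=[-]

Answer: BIDS (highest first):
  (empty)
ASKS (lowest first):
  (empty)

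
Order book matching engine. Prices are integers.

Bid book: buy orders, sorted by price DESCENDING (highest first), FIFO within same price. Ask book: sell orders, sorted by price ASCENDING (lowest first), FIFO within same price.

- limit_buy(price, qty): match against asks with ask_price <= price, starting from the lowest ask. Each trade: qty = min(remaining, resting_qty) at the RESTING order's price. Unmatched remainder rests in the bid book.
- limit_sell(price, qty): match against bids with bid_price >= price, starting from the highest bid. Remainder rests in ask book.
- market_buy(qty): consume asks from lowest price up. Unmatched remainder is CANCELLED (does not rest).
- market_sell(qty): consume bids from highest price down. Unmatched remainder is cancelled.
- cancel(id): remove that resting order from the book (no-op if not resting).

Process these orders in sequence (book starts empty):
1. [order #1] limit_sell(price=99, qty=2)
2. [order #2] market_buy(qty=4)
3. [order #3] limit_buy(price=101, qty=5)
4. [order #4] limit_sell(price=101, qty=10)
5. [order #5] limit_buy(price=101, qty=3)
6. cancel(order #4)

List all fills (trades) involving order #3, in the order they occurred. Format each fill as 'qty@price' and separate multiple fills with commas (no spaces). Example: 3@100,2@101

Answer: 5@101

Derivation:
After op 1 [order #1] limit_sell(price=99, qty=2): fills=none; bids=[-] asks=[#1:2@99]
After op 2 [order #2] market_buy(qty=4): fills=#2x#1:2@99; bids=[-] asks=[-]
After op 3 [order #3] limit_buy(price=101, qty=5): fills=none; bids=[#3:5@101] asks=[-]
After op 4 [order #4] limit_sell(price=101, qty=10): fills=#3x#4:5@101; bids=[-] asks=[#4:5@101]
After op 5 [order #5] limit_buy(price=101, qty=3): fills=#5x#4:3@101; bids=[-] asks=[#4:2@101]
After op 6 cancel(order #4): fills=none; bids=[-] asks=[-]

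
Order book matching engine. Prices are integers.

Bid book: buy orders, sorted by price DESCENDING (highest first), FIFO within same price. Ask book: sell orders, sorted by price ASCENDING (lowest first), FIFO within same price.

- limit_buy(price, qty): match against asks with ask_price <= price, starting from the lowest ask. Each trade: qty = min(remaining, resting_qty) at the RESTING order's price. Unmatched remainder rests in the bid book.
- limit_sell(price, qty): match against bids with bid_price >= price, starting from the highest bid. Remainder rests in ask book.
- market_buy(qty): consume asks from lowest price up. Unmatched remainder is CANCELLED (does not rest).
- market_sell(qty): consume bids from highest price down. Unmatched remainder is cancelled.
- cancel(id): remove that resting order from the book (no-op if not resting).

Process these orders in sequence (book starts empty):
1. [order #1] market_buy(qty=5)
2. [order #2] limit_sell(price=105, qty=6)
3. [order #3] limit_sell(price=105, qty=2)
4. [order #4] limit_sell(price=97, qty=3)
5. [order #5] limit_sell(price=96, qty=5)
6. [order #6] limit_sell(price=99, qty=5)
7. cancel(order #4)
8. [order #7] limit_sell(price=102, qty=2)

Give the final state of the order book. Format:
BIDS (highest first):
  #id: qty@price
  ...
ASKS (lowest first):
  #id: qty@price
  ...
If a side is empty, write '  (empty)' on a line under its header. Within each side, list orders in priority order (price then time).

After op 1 [order #1] market_buy(qty=5): fills=none; bids=[-] asks=[-]
After op 2 [order #2] limit_sell(price=105, qty=6): fills=none; bids=[-] asks=[#2:6@105]
After op 3 [order #3] limit_sell(price=105, qty=2): fills=none; bids=[-] asks=[#2:6@105 #3:2@105]
After op 4 [order #4] limit_sell(price=97, qty=3): fills=none; bids=[-] asks=[#4:3@97 #2:6@105 #3:2@105]
After op 5 [order #5] limit_sell(price=96, qty=5): fills=none; bids=[-] asks=[#5:5@96 #4:3@97 #2:6@105 #3:2@105]
After op 6 [order #6] limit_sell(price=99, qty=5): fills=none; bids=[-] asks=[#5:5@96 #4:3@97 #6:5@99 #2:6@105 #3:2@105]
After op 7 cancel(order #4): fills=none; bids=[-] asks=[#5:5@96 #6:5@99 #2:6@105 #3:2@105]
After op 8 [order #7] limit_sell(price=102, qty=2): fills=none; bids=[-] asks=[#5:5@96 #6:5@99 #7:2@102 #2:6@105 #3:2@105]

Answer: BIDS (highest first):
  (empty)
ASKS (lowest first):
  #5: 5@96
  #6: 5@99
  #7: 2@102
  #2: 6@105
  #3: 2@105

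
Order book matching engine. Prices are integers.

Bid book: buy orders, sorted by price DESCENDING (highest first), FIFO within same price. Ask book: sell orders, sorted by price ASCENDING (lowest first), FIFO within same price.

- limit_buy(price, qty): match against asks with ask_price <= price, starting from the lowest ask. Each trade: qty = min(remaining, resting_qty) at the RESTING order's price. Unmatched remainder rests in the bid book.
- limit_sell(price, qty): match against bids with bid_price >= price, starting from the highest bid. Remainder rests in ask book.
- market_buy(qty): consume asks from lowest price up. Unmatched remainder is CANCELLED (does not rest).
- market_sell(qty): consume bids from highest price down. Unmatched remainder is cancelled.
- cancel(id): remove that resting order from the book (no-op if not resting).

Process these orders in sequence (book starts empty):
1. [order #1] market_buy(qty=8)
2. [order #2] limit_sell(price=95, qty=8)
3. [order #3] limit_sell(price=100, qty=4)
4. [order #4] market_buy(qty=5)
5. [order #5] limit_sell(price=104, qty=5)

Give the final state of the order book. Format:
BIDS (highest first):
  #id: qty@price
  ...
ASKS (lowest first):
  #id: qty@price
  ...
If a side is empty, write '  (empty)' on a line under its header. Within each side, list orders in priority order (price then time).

Answer: BIDS (highest first):
  (empty)
ASKS (lowest first):
  #2: 3@95
  #3: 4@100
  #5: 5@104

Derivation:
After op 1 [order #1] market_buy(qty=8): fills=none; bids=[-] asks=[-]
After op 2 [order #2] limit_sell(price=95, qty=8): fills=none; bids=[-] asks=[#2:8@95]
After op 3 [order #3] limit_sell(price=100, qty=4): fills=none; bids=[-] asks=[#2:8@95 #3:4@100]
After op 4 [order #4] market_buy(qty=5): fills=#4x#2:5@95; bids=[-] asks=[#2:3@95 #3:4@100]
After op 5 [order #5] limit_sell(price=104, qty=5): fills=none; bids=[-] asks=[#2:3@95 #3:4@100 #5:5@104]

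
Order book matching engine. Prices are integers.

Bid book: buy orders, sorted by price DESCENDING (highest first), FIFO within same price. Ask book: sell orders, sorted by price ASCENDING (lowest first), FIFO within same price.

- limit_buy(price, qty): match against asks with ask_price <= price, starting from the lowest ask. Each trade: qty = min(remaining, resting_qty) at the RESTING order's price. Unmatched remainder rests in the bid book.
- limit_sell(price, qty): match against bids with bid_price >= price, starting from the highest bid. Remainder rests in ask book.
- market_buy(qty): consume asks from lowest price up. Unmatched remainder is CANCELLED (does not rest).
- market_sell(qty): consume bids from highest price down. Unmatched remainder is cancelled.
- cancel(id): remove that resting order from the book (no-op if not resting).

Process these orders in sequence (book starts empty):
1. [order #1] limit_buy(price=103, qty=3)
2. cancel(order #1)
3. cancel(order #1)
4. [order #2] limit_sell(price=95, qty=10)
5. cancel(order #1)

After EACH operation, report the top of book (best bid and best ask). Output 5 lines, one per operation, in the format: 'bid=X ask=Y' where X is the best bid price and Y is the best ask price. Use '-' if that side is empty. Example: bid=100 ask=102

Answer: bid=103 ask=-
bid=- ask=-
bid=- ask=-
bid=- ask=95
bid=- ask=95

Derivation:
After op 1 [order #1] limit_buy(price=103, qty=3): fills=none; bids=[#1:3@103] asks=[-]
After op 2 cancel(order #1): fills=none; bids=[-] asks=[-]
After op 3 cancel(order #1): fills=none; bids=[-] asks=[-]
After op 4 [order #2] limit_sell(price=95, qty=10): fills=none; bids=[-] asks=[#2:10@95]
After op 5 cancel(order #1): fills=none; bids=[-] asks=[#2:10@95]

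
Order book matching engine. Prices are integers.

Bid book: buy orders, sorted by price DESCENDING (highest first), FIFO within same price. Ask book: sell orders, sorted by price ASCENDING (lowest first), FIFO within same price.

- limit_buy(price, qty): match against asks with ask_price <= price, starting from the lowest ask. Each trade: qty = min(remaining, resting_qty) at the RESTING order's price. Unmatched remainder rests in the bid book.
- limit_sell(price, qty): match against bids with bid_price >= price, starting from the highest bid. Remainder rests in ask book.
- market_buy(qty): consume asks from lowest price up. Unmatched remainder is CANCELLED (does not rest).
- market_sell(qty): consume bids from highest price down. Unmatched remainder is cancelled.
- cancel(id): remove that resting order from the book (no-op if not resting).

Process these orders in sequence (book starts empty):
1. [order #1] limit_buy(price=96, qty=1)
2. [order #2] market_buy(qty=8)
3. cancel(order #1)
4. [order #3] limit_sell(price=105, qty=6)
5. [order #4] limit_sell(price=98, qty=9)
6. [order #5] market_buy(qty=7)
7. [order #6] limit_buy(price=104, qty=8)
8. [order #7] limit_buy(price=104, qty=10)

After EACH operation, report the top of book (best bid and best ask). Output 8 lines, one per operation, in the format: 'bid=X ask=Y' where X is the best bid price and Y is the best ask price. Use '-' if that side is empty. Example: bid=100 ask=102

After op 1 [order #1] limit_buy(price=96, qty=1): fills=none; bids=[#1:1@96] asks=[-]
After op 2 [order #2] market_buy(qty=8): fills=none; bids=[#1:1@96] asks=[-]
After op 3 cancel(order #1): fills=none; bids=[-] asks=[-]
After op 4 [order #3] limit_sell(price=105, qty=6): fills=none; bids=[-] asks=[#3:6@105]
After op 5 [order #4] limit_sell(price=98, qty=9): fills=none; bids=[-] asks=[#4:9@98 #3:6@105]
After op 6 [order #5] market_buy(qty=7): fills=#5x#4:7@98; bids=[-] asks=[#4:2@98 #3:6@105]
After op 7 [order #6] limit_buy(price=104, qty=8): fills=#6x#4:2@98; bids=[#6:6@104] asks=[#3:6@105]
After op 8 [order #7] limit_buy(price=104, qty=10): fills=none; bids=[#6:6@104 #7:10@104] asks=[#3:6@105]

Answer: bid=96 ask=-
bid=96 ask=-
bid=- ask=-
bid=- ask=105
bid=- ask=98
bid=- ask=98
bid=104 ask=105
bid=104 ask=105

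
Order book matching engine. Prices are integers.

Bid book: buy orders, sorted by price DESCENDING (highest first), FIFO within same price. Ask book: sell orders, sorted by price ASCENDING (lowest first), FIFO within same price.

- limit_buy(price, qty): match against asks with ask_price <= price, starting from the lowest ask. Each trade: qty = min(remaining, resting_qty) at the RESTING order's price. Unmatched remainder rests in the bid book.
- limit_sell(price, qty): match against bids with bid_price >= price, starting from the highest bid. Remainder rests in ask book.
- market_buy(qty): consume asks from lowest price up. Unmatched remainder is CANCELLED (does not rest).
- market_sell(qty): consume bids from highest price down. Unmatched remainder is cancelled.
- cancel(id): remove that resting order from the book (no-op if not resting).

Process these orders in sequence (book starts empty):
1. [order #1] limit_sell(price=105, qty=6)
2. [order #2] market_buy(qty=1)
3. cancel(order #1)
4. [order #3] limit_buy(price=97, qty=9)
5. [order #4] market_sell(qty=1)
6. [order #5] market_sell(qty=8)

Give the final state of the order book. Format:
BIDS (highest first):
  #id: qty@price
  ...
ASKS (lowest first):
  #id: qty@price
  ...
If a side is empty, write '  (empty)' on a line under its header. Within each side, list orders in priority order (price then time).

Answer: BIDS (highest first):
  (empty)
ASKS (lowest first):
  (empty)

Derivation:
After op 1 [order #1] limit_sell(price=105, qty=6): fills=none; bids=[-] asks=[#1:6@105]
After op 2 [order #2] market_buy(qty=1): fills=#2x#1:1@105; bids=[-] asks=[#1:5@105]
After op 3 cancel(order #1): fills=none; bids=[-] asks=[-]
After op 4 [order #3] limit_buy(price=97, qty=9): fills=none; bids=[#3:9@97] asks=[-]
After op 5 [order #4] market_sell(qty=1): fills=#3x#4:1@97; bids=[#3:8@97] asks=[-]
After op 6 [order #5] market_sell(qty=8): fills=#3x#5:8@97; bids=[-] asks=[-]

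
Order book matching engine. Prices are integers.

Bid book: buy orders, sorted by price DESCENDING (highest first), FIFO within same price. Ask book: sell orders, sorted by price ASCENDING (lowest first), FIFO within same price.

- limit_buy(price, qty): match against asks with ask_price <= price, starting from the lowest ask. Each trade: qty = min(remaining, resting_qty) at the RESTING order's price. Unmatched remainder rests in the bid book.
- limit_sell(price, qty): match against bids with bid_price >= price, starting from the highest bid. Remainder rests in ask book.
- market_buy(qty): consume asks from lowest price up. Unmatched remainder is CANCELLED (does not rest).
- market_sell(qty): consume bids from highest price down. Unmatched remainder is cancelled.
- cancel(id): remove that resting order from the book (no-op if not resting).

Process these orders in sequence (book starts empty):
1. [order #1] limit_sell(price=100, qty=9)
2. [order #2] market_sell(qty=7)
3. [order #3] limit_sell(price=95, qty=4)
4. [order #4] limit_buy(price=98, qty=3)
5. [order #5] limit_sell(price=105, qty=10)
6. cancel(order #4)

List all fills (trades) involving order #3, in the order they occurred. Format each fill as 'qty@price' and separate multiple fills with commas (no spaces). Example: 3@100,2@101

After op 1 [order #1] limit_sell(price=100, qty=9): fills=none; bids=[-] asks=[#1:9@100]
After op 2 [order #2] market_sell(qty=7): fills=none; bids=[-] asks=[#1:9@100]
After op 3 [order #3] limit_sell(price=95, qty=4): fills=none; bids=[-] asks=[#3:4@95 #1:9@100]
After op 4 [order #4] limit_buy(price=98, qty=3): fills=#4x#3:3@95; bids=[-] asks=[#3:1@95 #1:9@100]
After op 5 [order #5] limit_sell(price=105, qty=10): fills=none; bids=[-] asks=[#3:1@95 #1:9@100 #5:10@105]
After op 6 cancel(order #4): fills=none; bids=[-] asks=[#3:1@95 #1:9@100 #5:10@105]

Answer: 3@95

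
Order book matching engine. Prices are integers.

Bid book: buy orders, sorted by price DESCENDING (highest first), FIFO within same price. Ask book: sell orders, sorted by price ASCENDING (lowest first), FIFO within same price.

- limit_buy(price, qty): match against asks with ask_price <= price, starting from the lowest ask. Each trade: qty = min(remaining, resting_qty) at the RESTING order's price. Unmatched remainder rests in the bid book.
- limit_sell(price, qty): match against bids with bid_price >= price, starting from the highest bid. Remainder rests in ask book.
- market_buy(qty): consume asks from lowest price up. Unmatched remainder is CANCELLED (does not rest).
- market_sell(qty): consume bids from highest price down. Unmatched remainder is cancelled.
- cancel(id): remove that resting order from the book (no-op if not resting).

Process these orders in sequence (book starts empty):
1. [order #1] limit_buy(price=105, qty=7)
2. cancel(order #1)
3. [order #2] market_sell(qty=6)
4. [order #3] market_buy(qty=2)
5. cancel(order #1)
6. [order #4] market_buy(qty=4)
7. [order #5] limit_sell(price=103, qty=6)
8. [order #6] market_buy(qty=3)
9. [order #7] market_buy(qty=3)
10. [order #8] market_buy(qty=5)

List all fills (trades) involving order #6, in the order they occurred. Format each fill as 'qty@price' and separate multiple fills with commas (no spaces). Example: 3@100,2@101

After op 1 [order #1] limit_buy(price=105, qty=7): fills=none; bids=[#1:7@105] asks=[-]
After op 2 cancel(order #1): fills=none; bids=[-] asks=[-]
After op 3 [order #2] market_sell(qty=6): fills=none; bids=[-] asks=[-]
After op 4 [order #3] market_buy(qty=2): fills=none; bids=[-] asks=[-]
After op 5 cancel(order #1): fills=none; bids=[-] asks=[-]
After op 6 [order #4] market_buy(qty=4): fills=none; bids=[-] asks=[-]
After op 7 [order #5] limit_sell(price=103, qty=6): fills=none; bids=[-] asks=[#5:6@103]
After op 8 [order #6] market_buy(qty=3): fills=#6x#5:3@103; bids=[-] asks=[#5:3@103]
After op 9 [order #7] market_buy(qty=3): fills=#7x#5:3@103; bids=[-] asks=[-]
After op 10 [order #8] market_buy(qty=5): fills=none; bids=[-] asks=[-]

Answer: 3@103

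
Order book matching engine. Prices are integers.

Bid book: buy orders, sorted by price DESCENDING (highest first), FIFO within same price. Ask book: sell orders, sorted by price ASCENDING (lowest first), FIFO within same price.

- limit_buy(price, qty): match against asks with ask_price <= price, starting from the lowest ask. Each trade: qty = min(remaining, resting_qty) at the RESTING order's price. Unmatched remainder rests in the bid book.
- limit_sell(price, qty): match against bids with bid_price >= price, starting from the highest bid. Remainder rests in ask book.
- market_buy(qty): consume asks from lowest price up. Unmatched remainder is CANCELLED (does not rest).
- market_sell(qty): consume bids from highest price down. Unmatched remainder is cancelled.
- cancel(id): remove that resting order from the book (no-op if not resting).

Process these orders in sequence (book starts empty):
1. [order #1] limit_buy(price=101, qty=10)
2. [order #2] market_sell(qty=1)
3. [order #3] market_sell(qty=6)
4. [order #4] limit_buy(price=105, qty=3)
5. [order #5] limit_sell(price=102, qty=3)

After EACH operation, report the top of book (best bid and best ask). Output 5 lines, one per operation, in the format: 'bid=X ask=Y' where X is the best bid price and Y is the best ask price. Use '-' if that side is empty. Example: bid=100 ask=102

After op 1 [order #1] limit_buy(price=101, qty=10): fills=none; bids=[#1:10@101] asks=[-]
After op 2 [order #2] market_sell(qty=1): fills=#1x#2:1@101; bids=[#1:9@101] asks=[-]
After op 3 [order #3] market_sell(qty=6): fills=#1x#3:6@101; bids=[#1:3@101] asks=[-]
After op 4 [order #4] limit_buy(price=105, qty=3): fills=none; bids=[#4:3@105 #1:3@101] asks=[-]
After op 5 [order #5] limit_sell(price=102, qty=3): fills=#4x#5:3@105; bids=[#1:3@101] asks=[-]

Answer: bid=101 ask=-
bid=101 ask=-
bid=101 ask=-
bid=105 ask=-
bid=101 ask=-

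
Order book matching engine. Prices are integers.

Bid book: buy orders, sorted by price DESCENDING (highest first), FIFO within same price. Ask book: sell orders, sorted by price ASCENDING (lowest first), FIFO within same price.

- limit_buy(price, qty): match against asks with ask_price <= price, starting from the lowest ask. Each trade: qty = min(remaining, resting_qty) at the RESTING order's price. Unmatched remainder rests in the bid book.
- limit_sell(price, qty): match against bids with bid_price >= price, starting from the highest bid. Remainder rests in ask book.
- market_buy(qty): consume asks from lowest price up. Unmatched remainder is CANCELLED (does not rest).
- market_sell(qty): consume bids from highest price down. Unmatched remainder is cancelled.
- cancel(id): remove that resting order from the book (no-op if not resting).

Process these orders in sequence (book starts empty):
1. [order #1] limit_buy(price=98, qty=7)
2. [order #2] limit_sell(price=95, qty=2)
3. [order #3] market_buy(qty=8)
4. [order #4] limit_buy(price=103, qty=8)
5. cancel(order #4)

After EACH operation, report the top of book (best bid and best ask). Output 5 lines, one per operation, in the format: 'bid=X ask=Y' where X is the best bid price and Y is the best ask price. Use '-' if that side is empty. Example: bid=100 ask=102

After op 1 [order #1] limit_buy(price=98, qty=7): fills=none; bids=[#1:7@98] asks=[-]
After op 2 [order #2] limit_sell(price=95, qty=2): fills=#1x#2:2@98; bids=[#1:5@98] asks=[-]
After op 3 [order #3] market_buy(qty=8): fills=none; bids=[#1:5@98] asks=[-]
After op 4 [order #4] limit_buy(price=103, qty=8): fills=none; bids=[#4:8@103 #1:5@98] asks=[-]
After op 5 cancel(order #4): fills=none; bids=[#1:5@98] asks=[-]

Answer: bid=98 ask=-
bid=98 ask=-
bid=98 ask=-
bid=103 ask=-
bid=98 ask=-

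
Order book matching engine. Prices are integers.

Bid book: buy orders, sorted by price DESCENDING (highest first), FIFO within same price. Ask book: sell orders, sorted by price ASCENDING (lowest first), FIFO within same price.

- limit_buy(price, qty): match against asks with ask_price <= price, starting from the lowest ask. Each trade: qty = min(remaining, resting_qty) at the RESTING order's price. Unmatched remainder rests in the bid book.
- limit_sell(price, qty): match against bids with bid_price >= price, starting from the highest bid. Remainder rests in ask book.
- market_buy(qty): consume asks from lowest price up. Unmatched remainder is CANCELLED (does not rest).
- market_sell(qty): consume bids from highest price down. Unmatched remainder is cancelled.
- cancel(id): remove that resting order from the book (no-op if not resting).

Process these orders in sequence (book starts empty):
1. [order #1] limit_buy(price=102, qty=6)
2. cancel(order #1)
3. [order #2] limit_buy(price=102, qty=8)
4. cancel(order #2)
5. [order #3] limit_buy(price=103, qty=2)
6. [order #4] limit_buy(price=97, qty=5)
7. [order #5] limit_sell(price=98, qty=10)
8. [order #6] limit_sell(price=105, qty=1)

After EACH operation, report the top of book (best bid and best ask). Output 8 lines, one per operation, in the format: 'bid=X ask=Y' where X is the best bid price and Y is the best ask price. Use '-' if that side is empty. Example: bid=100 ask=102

After op 1 [order #1] limit_buy(price=102, qty=6): fills=none; bids=[#1:6@102] asks=[-]
After op 2 cancel(order #1): fills=none; bids=[-] asks=[-]
After op 3 [order #2] limit_buy(price=102, qty=8): fills=none; bids=[#2:8@102] asks=[-]
After op 4 cancel(order #2): fills=none; bids=[-] asks=[-]
After op 5 [order #3] limit_buy(price=103, qty=2): fills=none; bids=[#3:2@103] asks=[-]
After op 6 [order #4] limit_buy(price=97, qty=5): fills=none; bids=[#3:2@103 #4:5@97] asks=[-]
After op 7 [order #5] limit_sell(price=98, qty=10): fills=#3x#5:2@103; bids=[#4:5@97] asks=[#5:8@98]
After op 8 [order #6] limit_sell(price=105, qty=1): fills=none; bids=[#4:5@97] asks=[#5:8@98 #6:1@105]

Answer: bid=102 ask=-
bid=- ask=-
bid=102 ask=-
bid=- ask=-
bid=103 ask=-
bid=103 ask=-
bid=97 ask=98
bid=97 ask=98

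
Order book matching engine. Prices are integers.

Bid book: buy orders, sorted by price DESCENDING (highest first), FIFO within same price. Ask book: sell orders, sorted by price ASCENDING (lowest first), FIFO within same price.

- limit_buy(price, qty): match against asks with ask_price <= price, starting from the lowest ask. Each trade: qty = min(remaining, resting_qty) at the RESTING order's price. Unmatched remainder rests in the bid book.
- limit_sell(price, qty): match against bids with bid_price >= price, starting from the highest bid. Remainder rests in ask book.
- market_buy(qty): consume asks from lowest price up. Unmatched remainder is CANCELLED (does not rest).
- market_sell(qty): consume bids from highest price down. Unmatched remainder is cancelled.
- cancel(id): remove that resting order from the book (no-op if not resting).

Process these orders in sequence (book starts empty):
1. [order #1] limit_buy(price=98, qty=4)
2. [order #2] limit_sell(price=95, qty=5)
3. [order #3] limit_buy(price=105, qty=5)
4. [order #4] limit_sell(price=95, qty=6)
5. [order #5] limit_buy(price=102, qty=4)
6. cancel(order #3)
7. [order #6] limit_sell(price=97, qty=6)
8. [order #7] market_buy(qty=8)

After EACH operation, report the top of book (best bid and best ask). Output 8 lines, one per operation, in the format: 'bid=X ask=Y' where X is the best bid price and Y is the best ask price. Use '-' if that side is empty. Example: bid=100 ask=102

After op 1 [order #1] limit_buy(price=98, qty=4): fills=none; bids=[#1:4@98] asks=[-]
After op 2 [order #2] limit_sell(price=95, qty=5): fills=#1x#2:4@98; bids=[-] asks=[#2:1@95]
After op 3 [order #3] limit_buy(price=105, qty=5): fills=#3x#2:1@95; bids=[#3:4@105] asks=[-]
After op 4 [order #4] limit_sell(price=95, qty=6): fills=#3x#4:4@105; bids=[-] asks=[#4:2@95]
After op 5 [order #5] limit_buy(price=102, qty=4): fills=#5x#4:2@95; bids=[#5:2@102] asks=[-]
After op 6 cancel(order #3): fills=none; bids=[#5:2@102] asks=[-]
After op 7 [order #6] limit_sell(price=97, qty=6): fills=#5x#6:2@102; bids=[-] asks=[#6:4@97]
After op 8 [order #7] market_buy(qty=8): fills=#7x#6:4@97; bids=[-] asks=[-]

Answer: bid=98 ask=-
bid=- ask=95
bid=105 ask=-
bid=- ask=95
bid=102 ask=-
bid=102 ask=-
bid=- ask=97
bid=- ask=-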